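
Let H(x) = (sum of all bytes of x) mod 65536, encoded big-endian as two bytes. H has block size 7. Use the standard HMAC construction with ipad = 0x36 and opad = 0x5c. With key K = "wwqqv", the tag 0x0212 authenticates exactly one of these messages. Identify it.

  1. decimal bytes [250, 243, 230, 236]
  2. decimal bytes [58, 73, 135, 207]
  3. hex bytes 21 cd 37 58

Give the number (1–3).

1

Key "wwqqv" = 77 77 71 71 76 is 5 bytes ≤ B = 7; zero-pad to 7 bytes: K' = 77 77 71 71 76 00 00.
K' ⊕ ipad = 41 41 47 47 40 36 36; K' ⊕ opad = 2b 2b 2d 2d 2a 5c 5c.
m1: inner = H(41 41 47 47 40 36 36 fa f3 e6 ec) = 05 7b; tag = H(2b 2b 2d 2d 2a 5c 5c 05 7b) = 0212 ← matches
m2: inner = H(41 41 47 47 40 36 36 3a 49 87 cf) = 03 95; tag = H(2b 2b 2d 2d 2a 5c 5c 03 95) = 022a
m3: inner = H(41 41 47 47 40 36 36 21 cd 37 58) = 03 39; tag = H(2b 2b 2d 2d 2a 5c 5c 03 39) = 01ce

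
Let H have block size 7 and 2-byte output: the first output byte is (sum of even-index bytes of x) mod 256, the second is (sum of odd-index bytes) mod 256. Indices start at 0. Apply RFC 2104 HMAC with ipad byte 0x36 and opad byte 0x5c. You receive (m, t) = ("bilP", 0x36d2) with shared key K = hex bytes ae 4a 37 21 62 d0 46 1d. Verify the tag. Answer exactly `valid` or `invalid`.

Key hex bytes ae 4a 37 21 62 d0 46 1d is 8 bytes > B = 7, so hash it first: H(key) = 8d 58, then zero-pad to 7 bytes: K' = 8d 58 00 00 00 00 00.
K' ⊕ ipad = bb 6e 36 36 36 36 36; K' ⊕ opad = d1 04 5c 5c 5c 5c 5c.
Inner hash: even-index sum = 534 mod 256 = 22; odd-index sum = 424 mod 256 = 168 → 16 a8.
Outer hash (recomputed tag): even-index sum = 653 mod 256 = 141; odd-index sum = 210 mod 256 = 210 → 8d d2.
Recomputed tag = 8dd2; claimed = 36d2 → mismatch.

invalid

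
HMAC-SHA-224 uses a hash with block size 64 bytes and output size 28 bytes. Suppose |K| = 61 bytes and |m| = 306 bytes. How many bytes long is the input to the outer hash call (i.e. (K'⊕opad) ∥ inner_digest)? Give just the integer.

Key is 61 ≤ 64 bytes, zero-padded: |K'| = 64.
Outer input = (K'⊕opad) ∥ H(inner) → 64 + 28 = 92 bytes.

92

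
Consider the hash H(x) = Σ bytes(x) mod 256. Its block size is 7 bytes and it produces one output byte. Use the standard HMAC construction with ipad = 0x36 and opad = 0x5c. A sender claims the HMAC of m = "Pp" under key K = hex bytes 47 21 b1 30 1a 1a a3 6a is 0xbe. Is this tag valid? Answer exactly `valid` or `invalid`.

valid

Key hex bytes 47 21 b1 30 1a 1a a3 6a is 8 bytes > B = 7, so hash it first: H(key) = 8a, then zero-pad to 7 bytes: K' = 8a 00 00 00 00 00 00.
K' ⊕ ipad = bc 36 36 36 36 36 36; K' ⊕ opad = d6 5c 5c 5c 5c 5c 5c.
Inner hash: sum = 188+54+54+54+54+54+54+80+112 = 704; mod 256 = 192 → c0.
Outer hash (recomputed tag): sum = 214+92+92+92+92+92+92+192 = 958; mod 256 = 190 → be.
Recomputed tag = be; claimed = be → match.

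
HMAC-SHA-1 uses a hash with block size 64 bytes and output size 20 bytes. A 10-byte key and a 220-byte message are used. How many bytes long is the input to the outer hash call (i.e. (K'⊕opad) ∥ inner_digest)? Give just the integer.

84

Key is 10 ≤ 64 bytes, zero-padded: |K'| = 64.
Outer input = (K'⊕opad) ∥ H(inner) → 64 + 20 = 84 bytes.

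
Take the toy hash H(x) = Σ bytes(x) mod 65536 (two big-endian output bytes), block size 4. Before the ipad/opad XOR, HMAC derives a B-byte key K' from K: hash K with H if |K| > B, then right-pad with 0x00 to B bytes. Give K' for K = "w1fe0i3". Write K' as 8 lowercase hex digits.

023f0000

|K| = 7 > B = 4, so first hash the key.
H(K): sum = 119+49+102+101+48+105+51 = 575 → 02 3f.
Zero-pad H(K) = 02 3f to 4 bytes: K' = 02 3f 00 00.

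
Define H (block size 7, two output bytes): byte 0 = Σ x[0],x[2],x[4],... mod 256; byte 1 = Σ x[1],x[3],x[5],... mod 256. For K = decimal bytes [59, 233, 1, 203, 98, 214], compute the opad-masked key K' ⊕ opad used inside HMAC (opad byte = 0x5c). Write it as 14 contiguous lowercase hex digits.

67b55d973e8a5c

Key decimal bytes [59, 233, 1, 203, 98, 214] = 3b e9 01 cb 62 d6 is 6 bytes ≤ B = 7; zero-pad to 7 bytes: K' = 3b e9 01 cb 62 d6 00.
XOR each byte with 0x5c: 3b⊕5c=67, e9⊕5c=b5, 01⊕5c=5d, cb⊕5c=97, 62⊕5c=3e, d6⊕5c=8a, 00⊕5c=5c.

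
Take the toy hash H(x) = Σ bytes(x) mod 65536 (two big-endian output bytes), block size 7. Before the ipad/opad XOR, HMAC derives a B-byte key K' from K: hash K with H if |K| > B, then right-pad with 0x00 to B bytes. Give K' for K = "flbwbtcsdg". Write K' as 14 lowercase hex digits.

04220000000000

|K| = 10 > B = 7, so first hash the key.
H(K): sum = 102+108+98+119+98+116+99+115+100+103 = 1058 → 04 22.
Zero-pad H(K) = 04 22 to 7 bytes: K' = 04 22 00 00 00 00 00.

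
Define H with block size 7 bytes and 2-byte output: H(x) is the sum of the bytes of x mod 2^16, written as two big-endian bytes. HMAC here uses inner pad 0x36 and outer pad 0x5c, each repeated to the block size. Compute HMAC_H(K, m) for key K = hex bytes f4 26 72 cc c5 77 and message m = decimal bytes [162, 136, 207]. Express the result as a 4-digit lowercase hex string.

0378

Key hex bytes f4 26 72 cc c5 77 is 6 bytes ≤ B = 7; zero-pad to 7 bytes: K' = f4 26 72 cc c5 77 00.
K' ⊕ ipad = c2 10 44 fa f3 41 36.  K' ⊕ opad = a8 7a 2e 90 99 2b 5c.
Inner input = (K'⊕ipad) ∥ m = c2 10 44 fa f3 41 36 ∥ a2 88 cf.
Inner hash: sum = 194+16+68+250+243+65+54+162+136+207 = 1395 → 05 73.
Outer input = (K'⊕opad) ∥ inner = a8 7a 2e 90 99 2b 5c ∥ 05 73.
Outer hash (tag): sum = 168+122+46+144+153+43+92+5+115 = 888 → 03 78.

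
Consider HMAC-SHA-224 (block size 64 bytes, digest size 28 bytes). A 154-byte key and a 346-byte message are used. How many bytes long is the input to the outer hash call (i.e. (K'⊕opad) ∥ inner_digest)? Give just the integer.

92

Key is 154 > 64 bytes, so it is hashed to 28 bytes then zero-padded to 64: |K'| = 64.
Outer input = (K'⊕opad) ∥ H(inner) → 64 + 28 = 92 bytes.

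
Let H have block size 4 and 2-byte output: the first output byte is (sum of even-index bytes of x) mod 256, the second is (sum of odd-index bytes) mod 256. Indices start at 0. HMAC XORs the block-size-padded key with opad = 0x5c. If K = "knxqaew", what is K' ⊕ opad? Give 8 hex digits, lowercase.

e7185c5c

Key "knxqaew" = 6b 6e 78 71 61 65 77 is 7 bytes > B = 4, so hash it first: H(key) = bb 44, then zero-pad to 4 bytes: K' = bb 44 00 00.
XOR each byte with 0x5c: bb⊕5c=e7, 44⊕5c=18, 00⊕5c=5c, 00⊕5c=5c.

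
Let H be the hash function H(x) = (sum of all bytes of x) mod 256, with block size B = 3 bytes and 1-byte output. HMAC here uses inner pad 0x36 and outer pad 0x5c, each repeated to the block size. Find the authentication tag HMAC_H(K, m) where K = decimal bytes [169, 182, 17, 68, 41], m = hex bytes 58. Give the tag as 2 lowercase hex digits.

Key decimal bytes [169, 182, 17, 68, 41] = a9 b6 11 44 29 is 5 bytes > B = 3, so hash it first: H(key) = dd, then zero-pad to 3 bytes: K' = dd 00 00.
K' ⊕ ipad = eb 36 36.  K' ⊕ opad = 81 5c 5c.
Inner input = (K'⊕ipad) ∥ m = eb 36 36 ∥ 58.
Inner hash: sum = 235+54+54+88 = 431; mod 256 = 175 → af.
Outer input = (K'⊕opad) ∥ inner = 81 5c 5c ∥ af.
Outer hash (tag): sum = 129+92+92+175 = 488; mod 256 = 232 → e8.

e8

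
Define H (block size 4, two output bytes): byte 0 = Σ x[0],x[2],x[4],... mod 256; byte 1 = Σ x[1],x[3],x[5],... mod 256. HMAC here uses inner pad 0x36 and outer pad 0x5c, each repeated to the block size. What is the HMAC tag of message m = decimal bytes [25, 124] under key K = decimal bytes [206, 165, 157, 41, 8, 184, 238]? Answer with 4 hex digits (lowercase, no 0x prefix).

Key decimal bytes [206, 165, 157, 41, 8, 184, 238] = ce a5 9d 29 08 b8 ee is 7 bytes > B = 4, so hash it first: H(key) = 61 86, then zero-pad to 4 bytes: K' = 61 86 00 00.
K' ⊕ ipad = 57 b0 36 36.  K' ⊕ opad = 3d da 5c 5c.
Inner input = (K'⊕ipad) ∥ m = 57 b0 36 36 ∥ 19 7c.
Inner hash: even-index sum = 166 mod 256 = 166; odd-index sum = 354 mod 256 = 98 → a6 62.
Outer input = (K'⊕opad) ∥ inner = 3d da 5c 5c ∥ a6 62.
Outer hash (tag): even-index sum = 319 mod 256 = 63; odd-index sum = 408 mod 256 = 152 → 3f 98.

3f98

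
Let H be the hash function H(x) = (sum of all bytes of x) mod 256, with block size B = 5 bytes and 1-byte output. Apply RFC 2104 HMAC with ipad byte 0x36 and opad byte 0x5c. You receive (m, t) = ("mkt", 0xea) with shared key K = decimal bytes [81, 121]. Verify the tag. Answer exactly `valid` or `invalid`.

Key decimal bytes [81, 121] = 51 79 is 2 bytes ≤ B = 5; zero-pad to 5 bytes: K' = 51 79 00 00 00.
K' ⊕ ipad = 67 4f 36 36 36; K' ⊕ opad = 0d 25 5c 5c 5c.
Inner hash: sum = 103+79+54+54+54+109+107+116 = 676; mod 256 = 164 → a4.
Outer hash (recomputed tag): sum = 13+37+92+92+92+164 = 490; mod 256 = 234 → ea.
Recomputed tag = ea; claimed = ea → match.

valid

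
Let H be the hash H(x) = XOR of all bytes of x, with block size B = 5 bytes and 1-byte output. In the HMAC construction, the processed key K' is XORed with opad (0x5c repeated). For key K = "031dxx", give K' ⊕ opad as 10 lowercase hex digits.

0a5c5c5c5c

Key "031dxx" = 30 33 31 64 78 78 is 6 bytes > B = 5, so hash it first: H(key) = 56, then zero-pad to 5 bytes: K' = 56 00 00 00 00.
XOR each byte with 0x5c: 56⊕5c=0a, 00⊕5c=5c, 00⊕5c=5c, 00⊕5c=5c, 00⊕5c=5c.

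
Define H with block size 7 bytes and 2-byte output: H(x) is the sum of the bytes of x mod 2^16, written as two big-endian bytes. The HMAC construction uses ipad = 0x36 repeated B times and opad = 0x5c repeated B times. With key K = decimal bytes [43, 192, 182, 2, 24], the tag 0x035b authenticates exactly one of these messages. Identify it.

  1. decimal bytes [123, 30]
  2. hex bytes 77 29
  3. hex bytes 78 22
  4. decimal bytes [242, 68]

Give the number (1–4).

2

Key decimal bytes [43, 192, 182, 2, 24] = 2b c0 b6 02 18 is 5 bytes ≤ B = 7; zero-pad to 7 bytes: K' = 2b c0 b6 02 18 00 00.
K' ⊕ ipad = 1d f6 80 34 2e 36 36; K' ⊕ opad = 77 9c ea 5e 44 5c 5c.
m1: inner = H(1d f6 80 34 2e 36 36 7b 1e) = 02 fa; tag = H(77 9c ea 5e 44 5c 5c 02 fa) = 0453
m2: inner = H(1d f6 80 34 2e 36 36 77 29) = 03 01; tag = H(77 9c ea 5e 44 5c 5c 03 01) = 035b ← matches
m3: inner = H(1d f6 80 34 2e 36 36 78 22) = 02 fb; tag = H(77 9c ea 5e 44 5c 5c 02 fb) = 0454
m4: inner = H(1d f6 80 34 2e 36 36 f2 44) = 03 97; tag = H(77 9c ea 5e 44 5c 5c 03 97) = 03f1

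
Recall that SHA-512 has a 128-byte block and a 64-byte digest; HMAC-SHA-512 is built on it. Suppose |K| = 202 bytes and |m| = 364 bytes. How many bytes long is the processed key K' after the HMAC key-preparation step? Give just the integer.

128

Key is 202 > 128 bytes, so it is hashed to 64 bytes then zero-padded to 128: |K'| = 128.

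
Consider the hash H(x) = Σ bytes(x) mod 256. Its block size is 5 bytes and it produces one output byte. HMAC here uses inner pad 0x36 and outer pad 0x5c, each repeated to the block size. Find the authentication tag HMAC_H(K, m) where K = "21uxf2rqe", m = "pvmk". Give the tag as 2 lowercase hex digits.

78

Key "21uxf2rqe" = 32 31 75 78 66 32 72 71 65 is 9 bytes > B = 5, so hash it first: H(key) = 30, then zero-pad to 5 bytes: K' = 30 00 00 00 00.
K' ⊕ ipad = 06 36 36 36 36.  K' ⊕ opad = 6c 5c 5c 5c 5c.
Inner input = (K'⊕ipad) ∥ m = 06 36 36 36 36 ∥ 70 76 6d 6b.
Inner hash: sum = 6+54+54+54+54+112+118+109+107 = 668; mod 256 = 156 → 9c.
Outer input = (K'⊕opad) ∥ inner = 6c 5c 5c 5c 5c ∥ 9c.
Outer hash (tag): sum = 108+92+92+92+92+156 = 632; mod 256 = 120 → 78.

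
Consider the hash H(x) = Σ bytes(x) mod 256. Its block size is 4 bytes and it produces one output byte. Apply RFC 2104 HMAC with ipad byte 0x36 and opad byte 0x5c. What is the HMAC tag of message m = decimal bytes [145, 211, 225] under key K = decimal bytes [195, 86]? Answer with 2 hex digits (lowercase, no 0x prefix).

Key decimal bytes [195, 86] = c3 56 is 2 bytes ≤ B = 4; zero-pad to 4 bytes: K' = c3 56 00 00.
K' ⊕ ipad = f5 60 36 36.  K' ⊕ opad = 9f 0a 5c 5c.
Inner input = (K'⊕ipad) ∥ m = f5 60 36 36 ∥ 91 d3 e1.
Inner hash: sum = 245+96+54+54+145+211+225 = 1030; mod 256 = 6 → 06.
Outer input = (K'⊕opad) ∥ inner = 9f 0a 5c 5c ∥ 06.
Outer hash (tag): sum = 159+10+92+92+6 = 359; mod 256 = 103 → 67.

67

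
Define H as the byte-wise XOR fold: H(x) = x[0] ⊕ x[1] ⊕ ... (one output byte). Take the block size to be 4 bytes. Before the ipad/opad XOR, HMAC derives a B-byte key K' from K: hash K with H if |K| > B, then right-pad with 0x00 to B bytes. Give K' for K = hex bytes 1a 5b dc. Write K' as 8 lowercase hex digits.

1a5bdc00

Key hex bytes 1a 5b dc is 3 bytes ≤ B = 4; zero-pad to 4 bytes: K' = 1a 5b dc 00.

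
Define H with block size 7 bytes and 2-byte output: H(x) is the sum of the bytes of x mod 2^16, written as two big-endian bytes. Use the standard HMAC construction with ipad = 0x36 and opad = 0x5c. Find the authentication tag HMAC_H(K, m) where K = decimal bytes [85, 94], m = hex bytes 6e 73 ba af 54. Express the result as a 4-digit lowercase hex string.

Key decimal bytes [85, 94] = 55 5e is 2 bytes ≤ B = 7; zero-pad to 7 bytes: K' = 55 5e 00 00 00 00 00.
K' ⊕ ipad = 63 68 36 36 36 36 36.  K' ⊕ opad = 09 02 5c 5c 5c 5c 5c.
Inner input = (K'⊕ipad) ∥ m = 63 68 36 36 36 36 36 ∥ 6e 73 ba af 54.
Inner hash: sum = 99+104+54+54+54+54+54+110+115+186+175+84 = 1143 → 04 77.
Outer input = (K'⊕opad) ∥ inner = 09 02 5c 5c 5c 5c 5c ∥ 04 77.
Outer hash (tag): sum = 9+2+92+92+92+92+92+4+119 = 594 → 02 52.

0252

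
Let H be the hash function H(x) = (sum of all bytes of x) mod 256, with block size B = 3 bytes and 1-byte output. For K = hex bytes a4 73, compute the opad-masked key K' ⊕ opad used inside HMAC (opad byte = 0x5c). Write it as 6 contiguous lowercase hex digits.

Key hex bytes a4 73 is 2 bytes ≤ B = 3; zero-pad to 3 bytes: K' = a4 73 00.
XOR each byte with 0x5c: a4⊕5c=f8, 73⊕5c=2f, 00⊕5c=5c.

f82f5c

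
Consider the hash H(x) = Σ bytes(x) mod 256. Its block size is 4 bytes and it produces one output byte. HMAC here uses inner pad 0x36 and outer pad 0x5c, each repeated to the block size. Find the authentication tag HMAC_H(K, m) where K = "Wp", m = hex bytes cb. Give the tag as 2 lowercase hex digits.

cd

Key "Wp" = 57 70 is 2 bytes ≤ B = 4; zero-pad to 4 bytes: K' = 57 70 00 00.
K' ⊕ ipad = 61 46 36 36.  K' ⊕ opad = 0b 2c 5c 5c.
Inner input = (K'⊕ipad) ∥ m = 61 46 36 36 ∥ cb.
Inner hash: sum = 97+70+54+54+203 = 478; mod 256 = 222 → de.
Outer input = (K'⊕opad) ∥ inner = 0b 2c 5c 5c ∥ de.
Outer hash (tag): sum = 11+44+92+92+222 = 461; mod 256 = 205 → cd.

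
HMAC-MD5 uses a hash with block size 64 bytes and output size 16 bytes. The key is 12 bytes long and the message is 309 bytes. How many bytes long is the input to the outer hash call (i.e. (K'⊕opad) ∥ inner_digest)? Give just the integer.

Key is 12 ≤ 64 bytes, zero-padded: |K'| = 64.
Outer input = (K'⊕opad) ∥ H(inner) → 64 + 16 = 80 bytes.

80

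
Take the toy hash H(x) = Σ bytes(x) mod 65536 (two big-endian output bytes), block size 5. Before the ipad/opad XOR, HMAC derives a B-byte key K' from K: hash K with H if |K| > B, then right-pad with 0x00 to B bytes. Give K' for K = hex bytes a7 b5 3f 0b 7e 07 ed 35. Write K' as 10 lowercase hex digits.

|K| = 8 > B = 5, so first hash the key.
H(K): sum = 167+181+63+11+126+7+237+53 = 845 → 03 4d.
Zero-pad H(K) = 03 4d to 5 bytes: K' = 03 4d 00 00 00.

034d000000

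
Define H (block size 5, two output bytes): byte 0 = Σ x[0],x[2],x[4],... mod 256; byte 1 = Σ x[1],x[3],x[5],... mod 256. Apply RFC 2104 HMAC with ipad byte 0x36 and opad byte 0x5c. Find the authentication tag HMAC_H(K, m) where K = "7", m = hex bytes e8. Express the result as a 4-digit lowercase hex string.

7725

Key "7" = 37 is 1 byte ≤ B = 5; zero-pad to 5 bytes: K' = 37 00 00 00 00.
K' ⊕ ipad = 01 36 36 36 36.  K' ⊕ opad = 6b 5c 5c 5c 5c.
Inner input = (K'⊕ipad) ∥ m = 01 36 36 36 36 ∥ e8.
Inner hash: even-index sum = 109 mod 256 = 109; odd-index sum = 340 mod 256 = 84 → 6d 54.
Outer input = (K'⊕opad) ∥ inner = 6b 5c 5c 5c 5c ∥ 6d 54.
Outer hash (tag): even-index sum = 375 mod 256 = 119; odd-index sum = 293 mod 256 = 37 → 77 25.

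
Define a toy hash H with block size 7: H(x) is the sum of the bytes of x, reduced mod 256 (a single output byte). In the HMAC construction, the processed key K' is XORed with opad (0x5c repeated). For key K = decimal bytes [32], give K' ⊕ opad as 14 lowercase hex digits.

Key decimal bytes [32] = 20 is 1 byte ≤ B = 7; zero-pad to 7 bytes: K' = 20 00 00 00 00 00 00.
XOR each byte with 0x5c: 20⊕5c=7c, 00⊕5c=5c, 00⊕5c=5c, 00⊕5c=5c, 00⊕5c=5c, 00⊕5c=5c, 00⊕5c=5c.

7c5c5c5c5c5c5c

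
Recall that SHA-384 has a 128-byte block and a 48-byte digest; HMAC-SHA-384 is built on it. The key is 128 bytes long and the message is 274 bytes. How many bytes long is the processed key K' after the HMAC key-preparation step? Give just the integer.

128

Key is 128 ≤ 128 bytes, zero-padded: |K'| = 128.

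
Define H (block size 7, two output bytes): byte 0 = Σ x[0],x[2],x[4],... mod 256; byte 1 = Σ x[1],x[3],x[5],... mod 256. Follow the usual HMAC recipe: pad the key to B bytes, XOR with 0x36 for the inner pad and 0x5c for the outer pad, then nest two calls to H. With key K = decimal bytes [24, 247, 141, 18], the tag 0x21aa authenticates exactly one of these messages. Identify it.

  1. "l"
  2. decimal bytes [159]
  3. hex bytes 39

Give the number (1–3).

3

Key decimal bytes [24, 247, 141, 18] = 18 f7 8d 12 is 4 bytes ≤ B = 7; zero-pad to 7 bytes: K' = 18 f7 8d 12 00 00 00.
K' ⊕ ipad = 2e c1 bb 24 36 36 36; K' ⊕ opad = 44 ab d1 4e 5c 5c 5c.
m1: inner = H(2e c1 bb 24 36 36 36 6c) = 55 87; tag = H(44 ab d1 4e 5c 5c 5c 55 87) = 54aa
m2: inner = H(2e c1 bb 24 36 36 36 9f) = 55 ba; tag = H(44 ab d1 4e 5c 5c 5c 55 ba) = 87aa
m3: inner = H(2e c1 bb 24 36 36 36 39) = 55 54; tag = H(44 ab d1 4e 5c 5c 5c 55 54) = 21aa ← matches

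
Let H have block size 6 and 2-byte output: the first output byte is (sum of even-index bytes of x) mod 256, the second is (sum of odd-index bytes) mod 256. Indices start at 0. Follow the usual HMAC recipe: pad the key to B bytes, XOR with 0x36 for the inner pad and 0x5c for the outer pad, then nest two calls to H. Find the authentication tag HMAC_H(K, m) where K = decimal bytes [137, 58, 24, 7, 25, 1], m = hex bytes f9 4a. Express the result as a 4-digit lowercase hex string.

73dc

Key decimal bytes [137, 58, 24, 7, 25, 1] = 89 3a 18 07 19 01 is exactly B = 6 bytes: K' = 89 3a 18 07 19 01.
K' ⊕ ipad = bf 0c 2e 31 2f 37.  K' ⊕ opad = d5 66 44 5b 45 5d.
Inner input = (K'⊕ipad) ∥ m = bf 0c 2e 31 2f 37 ∥ f9 4a.
Inner hash: even-index sum = 533 mod 256 = 21; odd-index sum = 190 mod 256 = 190 → 15 be.
Outer input = (K'⊕opad) ∥ inner = d5 66 44 5b 45 5d ∥ 15 be.
Outer hash (tag): even-index sum = 371 mod 256 = 115; odd-index sum = 476 mod 256 = 220 → 73 dc.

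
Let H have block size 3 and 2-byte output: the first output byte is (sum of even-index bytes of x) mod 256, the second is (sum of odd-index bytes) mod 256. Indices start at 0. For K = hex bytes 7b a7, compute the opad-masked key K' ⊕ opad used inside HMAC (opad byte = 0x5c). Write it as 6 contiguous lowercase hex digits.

Key hex bytes 7b a7 is 2 bytes ≤ B = 3; zero-pad to 3 bytes: K' = 7b a7 00.
XOR each byte with 0x5c: 7b⊕5c=27, a7⊕5c=fb, 00⊕5c=5c.

27fb5c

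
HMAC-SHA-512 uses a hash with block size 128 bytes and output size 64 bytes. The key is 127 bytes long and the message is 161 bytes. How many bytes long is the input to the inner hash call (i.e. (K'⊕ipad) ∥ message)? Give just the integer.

289

Key is 127 ≤ 128 bytes, zero-padded: |K'| = 128.
Inner input = (K'⊕ipad) ∥ m → 128 + 161 = 289 bytes.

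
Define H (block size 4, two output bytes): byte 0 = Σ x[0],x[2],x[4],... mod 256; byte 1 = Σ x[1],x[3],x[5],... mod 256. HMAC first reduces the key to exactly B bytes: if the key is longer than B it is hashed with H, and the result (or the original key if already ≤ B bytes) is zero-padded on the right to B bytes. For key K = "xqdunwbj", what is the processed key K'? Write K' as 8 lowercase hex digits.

acc70000

|K| = 8 > B = 4, so first hash the key.
H(K): even-index sum = 428 mod 256 = 172; odd-index sum = 455 mod 256 = 199 → ac c7.
Zero-pad H(K) = ac c7 to 4 bytes: K' = ac c7 00 00.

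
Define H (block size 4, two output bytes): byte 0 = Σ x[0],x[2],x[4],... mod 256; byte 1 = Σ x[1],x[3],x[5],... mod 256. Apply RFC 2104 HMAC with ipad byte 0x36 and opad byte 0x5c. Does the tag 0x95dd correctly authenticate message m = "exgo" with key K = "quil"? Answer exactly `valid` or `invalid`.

invalid

Key "quil" = 71 75 69 6c is exactly B = 4 bytes: K' = 71 75 69 6c.
K' ⊕ ipad = 47 43 5f 5a; K' ⊕ opad = 2d 29 35 30.
Inner hash: even-index sum = 370 mod 256 = 114; odd-index sum = 388 mod 256 = 132 → 72 84.
Outer hash (recomputed tag): even-index sum = 212 mod 256 = 212; odd-index sum = 221 mod 256 = 221 → d4 dd.
Recomputed tag = d4dd; claimed = 95dd → mismatch.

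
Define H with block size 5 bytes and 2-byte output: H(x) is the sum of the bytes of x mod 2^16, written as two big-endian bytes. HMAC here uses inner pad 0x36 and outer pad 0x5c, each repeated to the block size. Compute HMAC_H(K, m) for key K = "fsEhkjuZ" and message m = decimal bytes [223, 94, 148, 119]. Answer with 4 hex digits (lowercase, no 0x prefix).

0227

Key "fsEhkjuZ" = 66 73 45 68 6b 6a 75 5a is 8 bytes > B = 5, so hash it first: H(key) = 03 2a, then zero-pad to 5 bytes: K' = 03 2a 00 00 00.
K' ⊕ ipad = 35 1c 36 36 36.  K' ⊕ opad = 5f 76 5c 5c 5c.
Inner input = (K'⊕ipad) ∥ m = 35 1c 36 36 36 ∥ df 5e 94 77.
Inner hash: sum = 53+28+54+54+54+223+94+148+119 = 827 → 03 3b.
Outer input = (K'⊕opad) ∥ inner = 5f 76 5c 5c 5c ∥ 03 3b.
Outer hash (tag): sum = 95+118+92+92+92+3+59 = 551 → 02 27.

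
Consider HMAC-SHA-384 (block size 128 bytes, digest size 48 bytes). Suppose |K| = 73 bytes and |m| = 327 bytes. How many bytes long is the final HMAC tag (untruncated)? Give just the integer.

The tag is one SHA-384 digest: 48 bytes.

48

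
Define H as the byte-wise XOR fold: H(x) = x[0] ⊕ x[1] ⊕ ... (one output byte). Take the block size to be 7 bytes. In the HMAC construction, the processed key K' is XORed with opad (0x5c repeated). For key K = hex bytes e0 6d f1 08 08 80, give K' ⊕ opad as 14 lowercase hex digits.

bc31ad5454dc5c

Key hex bytes e0 6d f1 08 08 80 is 6 bytes ≤ B = 7; zero-pad to 7 bytes: K' = e0 6d f1 08 08 80 00.
XOR each byte with 0x5c: e0⊕5c=bc, 6d⊕5c=31, f1⊕5c=ad, 08⊕5c=54, 08⊕5c=54, 80⊕5c=dc, 00⊕5c=5c.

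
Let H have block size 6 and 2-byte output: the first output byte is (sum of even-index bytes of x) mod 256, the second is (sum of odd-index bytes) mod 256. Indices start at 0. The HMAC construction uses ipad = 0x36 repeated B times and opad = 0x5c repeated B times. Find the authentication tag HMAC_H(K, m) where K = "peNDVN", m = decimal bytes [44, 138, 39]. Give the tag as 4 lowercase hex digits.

Key "peNDVN" = 70 65 4e 44 56 4e is exactly B = 6 bytes: K' = 70 65 4e 44 56 4e.
K' ⊕ ipad = 46 53 78 72 60 78.  K' ⊕ opad = 2c 39 12 18 0a 12.
Inner input = (K'⊕ipad) ∥ m = 46 53 78 72 60 78 ∥ 2c 8a 27.
Inner hash: even-index sum = 369 mod 256 = 113; odd-index sum = 455 mod 256 = 199 → 71 c7.
Outer input = (K'⊕opad) ∥ inner = 2c 39 12 18 0a 12 ∥ 71 c7.
Outer hash (tag): even-index sum = 185 mod 256 = 185; odd-index sum = 298 mod 256 = 42 → b9 2a.

b92a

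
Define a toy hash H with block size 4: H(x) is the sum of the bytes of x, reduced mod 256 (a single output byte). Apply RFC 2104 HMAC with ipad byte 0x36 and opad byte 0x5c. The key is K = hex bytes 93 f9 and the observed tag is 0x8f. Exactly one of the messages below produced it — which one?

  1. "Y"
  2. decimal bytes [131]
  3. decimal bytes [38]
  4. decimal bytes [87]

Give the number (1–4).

2

Key hex bytes 93 f9 is 2 bytes ≤ B = 4; zero-pad to 4 bytes: K' = 93 f9 00 00.
K' ⊕ ipad = a5 cf 36 36; K' ⊕ opad = cf a5 5c 5c.
m1: inner = H(a5 cf 36 36 59) = 39; tag = H(cf a5 5c 5c 39) = 65
m2: inner = H(a5 cf 36 36 83) = 63; tag = H(cf a5 5c 5c 63) = 8f ← matches
m3: inner = H(a5 cf 36 36 26) = 06; tag = H(cf a5 5c 5c 06) = 32
m4: inner = H(a5 cf 36 36 57) = 37; tag = H(cf a5 5c 5c 37) = 63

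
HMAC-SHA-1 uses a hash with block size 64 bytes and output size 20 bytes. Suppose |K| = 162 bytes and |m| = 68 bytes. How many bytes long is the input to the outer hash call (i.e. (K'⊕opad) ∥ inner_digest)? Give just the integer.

84

Key is 162 > 64 bytes, so it is hashed to 20 bytes then zero-padded to 64: |K'| = 64.
Outer input = (K'⊕opad) ∥ H(inner) → 64 + 20 = 84 bytes.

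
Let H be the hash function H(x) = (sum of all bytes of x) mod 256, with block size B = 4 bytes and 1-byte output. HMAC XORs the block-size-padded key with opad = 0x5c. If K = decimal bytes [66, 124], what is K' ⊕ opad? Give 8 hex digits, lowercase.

Key decimal bytes [66, 124] = 42 7c is 2 bytes ≤ B = 4; zero-pad to 4 bytes: K' = 42 7c 00 00.
XOR each byte with 0x5c: 42⊕5c=1e, 7c⊕5c=20, 00⊕5c=5c, 00⊕5c=5c.

1e205c5c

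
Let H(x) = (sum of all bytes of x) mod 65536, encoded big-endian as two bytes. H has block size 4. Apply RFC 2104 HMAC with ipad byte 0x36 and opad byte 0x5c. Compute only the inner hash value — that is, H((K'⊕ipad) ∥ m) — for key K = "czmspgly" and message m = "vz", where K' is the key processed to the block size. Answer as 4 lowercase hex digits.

01e0

Key "czmspgly" = 63 7a 6d 73 70 67 6c 79 is 8 bytes > B = 4, so hash it first: H(key) = 03 79, then zero-pad to 4 bytes: K' = 03 79 00 00.
K' ⊕ ipad = 35 4f 36 36.
Inner input = 35 4f 36 36 ∥ 76 7a.
Inner hash: sum = 53+79+54+54+118+122 = 480 → 01 e0.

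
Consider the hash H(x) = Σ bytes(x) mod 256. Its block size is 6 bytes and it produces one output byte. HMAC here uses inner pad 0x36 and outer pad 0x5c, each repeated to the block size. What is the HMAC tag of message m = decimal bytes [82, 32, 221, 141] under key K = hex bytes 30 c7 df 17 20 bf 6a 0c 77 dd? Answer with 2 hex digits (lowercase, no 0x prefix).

20

Key hex bytes 30 c7 df 17 20 bf 6a 0c 77 dd is 10 bytes > B = 6, so hash it first: H(key) = 96, then zero-pad to 6 bytes: K' = 96 00 00 00 00 00.
K' ⊕ ipad = a0 36 36 36 36 36.  K' ⊕ opad = ca 5c 5c 5c 5c 5c.
Inner input = (K'⊕ipad) ∥ m = a0 36 36 36 36 36 ∥ 52 20 dd 8d.
Inner hash: sum = 160+54+54+54+54+54+82+32+221+141 = 906; mod 256 = 138 → 8a.
Outer input = (K'⊕opad) ∥ inner = ca 5c 5c 5c 5c 5c ∥ 8a.
Outer hash (tag): sum = 202+92+92+92+92+92+138 = 800; mod 256 = 32 → 20.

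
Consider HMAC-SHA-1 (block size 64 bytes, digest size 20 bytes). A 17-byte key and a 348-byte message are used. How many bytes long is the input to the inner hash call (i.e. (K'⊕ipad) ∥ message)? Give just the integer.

Key is 17 ≤ 64 bytes, zero-padded: |K'| = 64.
Inner input = (K'⊕ipad) ∥ m → 64 + 348 = 412 bytes.

412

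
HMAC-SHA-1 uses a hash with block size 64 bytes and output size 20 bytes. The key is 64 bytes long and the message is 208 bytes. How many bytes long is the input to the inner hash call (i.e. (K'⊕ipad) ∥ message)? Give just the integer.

Key is 64 ≤ 64 bytes, zero-padded: |K'| = 64.
Inner input = (K'⊕ipad) ∥ m → 64 + 208 = 272 bytes.

272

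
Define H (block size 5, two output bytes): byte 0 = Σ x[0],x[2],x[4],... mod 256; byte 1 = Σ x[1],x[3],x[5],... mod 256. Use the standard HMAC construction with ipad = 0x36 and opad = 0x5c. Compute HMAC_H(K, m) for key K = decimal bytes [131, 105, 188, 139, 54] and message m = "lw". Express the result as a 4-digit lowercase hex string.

b1c2

Key decimal bytes [131, 105, 188, 139, 54] = 83 69 bc 8b 36 is exactly B = 5 bytes: K' = 83 69 bc 8b 36.
K' ⊕ ipad = b5 5f 8a bd 00.  K' ⊕ opad = df 35 e0 d7 6a.
Inner input = (K'⊕ipad) ∥ m = b5 5f 8a bd 00 ∥ 6c 77.
Inner hash: even-index sum = 438 mod 256 = 182; odd-index sum = 392 mod 256 = 136 → b6 88.
Outer input = (K'⊕opad) ∥ inner = df 35 e0 d7 6a ∥ b6 88.
Outer hash (tag): even-index sum = 689 mod 256 = 177; odd-index sum = 450 mod 256 = 194 → b1 c2.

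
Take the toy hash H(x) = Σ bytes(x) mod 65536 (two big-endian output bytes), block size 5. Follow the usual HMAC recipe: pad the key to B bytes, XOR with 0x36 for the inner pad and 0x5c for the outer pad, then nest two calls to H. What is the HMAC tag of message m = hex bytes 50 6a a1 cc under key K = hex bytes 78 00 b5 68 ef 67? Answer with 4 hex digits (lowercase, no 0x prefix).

Key hex bytes 78 00 b5 68 ef 67 is 6 bytes > B = 5, so hash it first: H(key) = 02 eb, then zero-pad to 5 bytes: K' = 02 eb 00 00 00.
K' ⊕ ipad = 34 dd 36 36 36.  K' ⊕ opad = 5e b7 5c 5c 5c.
Inner input = (K'⊕ipad) ∥ m = 34 dd 36 36 36 ∥ 50 6a a1 cc.
Inner hash: sum = 52+221+54+54+54+80+106+161+204 = 986 → 03 da.
Outer input = (K'⊕opad) ∥ inner = 5e b7 5c 5c 5c ∥ 03 da.
Outer hash (tag): sum = 94+183+92+92+92+3+218 = 774 → 03 06.

0306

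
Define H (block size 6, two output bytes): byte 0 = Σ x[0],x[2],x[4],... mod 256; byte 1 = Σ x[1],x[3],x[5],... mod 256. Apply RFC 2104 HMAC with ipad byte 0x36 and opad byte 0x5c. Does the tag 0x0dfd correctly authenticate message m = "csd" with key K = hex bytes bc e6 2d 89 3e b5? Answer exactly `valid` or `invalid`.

invalid

Key hex bytes bc e6 2d 89 3e b5 is exactly B = 6 bytes: K' = bc e6 2d 89 3e b5.
K' ⊕ ipad = 8a d0 1b bf 08 83; K' ⊕ opad = e0 ba 71 d5 62 e9.
Inner hash: even-index sum = 372 mod 256 = 116; odd-index sum = 645 mod 256 = 133 → 74 85.
Outer hash (recomputed tag): even-index sum = 551 mod 256 = 39; odd-index sum = 765 mod 256 = 253 → 27 fd.
Recomputed tag = 27fd; claimed = 0dfd → mismatch.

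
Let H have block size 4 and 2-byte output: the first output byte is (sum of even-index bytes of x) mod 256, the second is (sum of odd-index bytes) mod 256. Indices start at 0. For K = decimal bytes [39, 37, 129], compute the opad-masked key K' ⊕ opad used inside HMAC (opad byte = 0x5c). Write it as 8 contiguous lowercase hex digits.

Key decimal bytes [39, 37, 129] = 27 25 81 is 3 bytes ≤ B = 4; zero-pad to 4 bytes: K' = 27 25 81 00.
XOR each byte with 0x5c: 27⊕5c=7b, 25⊕5c=79, 81⊕5c=dd, 00⊕5c=5c.

7b79dd5c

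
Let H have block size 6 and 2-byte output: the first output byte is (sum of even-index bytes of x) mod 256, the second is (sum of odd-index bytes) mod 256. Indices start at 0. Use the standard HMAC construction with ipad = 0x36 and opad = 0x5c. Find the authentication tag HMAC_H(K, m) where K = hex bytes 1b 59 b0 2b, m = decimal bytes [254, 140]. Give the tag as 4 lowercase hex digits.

Key hex bytes 1b 59 b0 2b is 4 bytes ≤ B = 6; zero-pad to 6 bytes: K' = 1b 59 b0 2b 00 00.
K' ⊕ ipad = 2d 6f 86 1d 36 36.  K' ⊕ opad = 47 05 ec 77 5c 5c.
Inner input = (K'⊕ipad) ∥ m = 2d 6f 86 1d 36 36 ∥ fe 8c.
Inner hash: even-index sum = 487 mod 256 = 231; odd-index sum = 334 mod 256 = 78 → e7 4e.
Outer input = (K'⊕opad) ∥ inner = 47 05 ec 77 5c 5c ∥ e7 4e.
Outer hash (tag): even-index sum = 630 mod 256 = 118; odd-index sum = 294 mod 256 = 38 → 76 26.

7626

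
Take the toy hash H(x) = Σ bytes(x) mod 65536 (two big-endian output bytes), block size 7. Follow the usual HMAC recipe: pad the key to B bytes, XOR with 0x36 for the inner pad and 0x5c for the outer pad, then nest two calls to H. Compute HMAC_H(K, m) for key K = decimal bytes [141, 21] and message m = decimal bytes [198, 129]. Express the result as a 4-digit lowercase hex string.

031c

Key decimal bytes [141, 21] = 8d 15 is 2 bytes ≤ B = 7; zero-pad to 7 bytes: K' = 8d 15 00 00 00 00 00.
K' ⊕ ipad = bb 23 36 36 36 36 36.  K' ⊕ opad = d1 49 5c 5c 5c 5c 5c.
Inner input = (K'⊕ipad) ∥ m = bb 23 36 36 36 36 36 ∥ c6 81.
Inner hash: sum = 187+35+54+54+54+54+54+198+129 = 819 → 03 33.
Outer input = (K'⊕opad) ∥ inner = d1 49 5c 5c 5c 5c 5c ∥ 03 33.
Outer hash (tag): sum = 209+73+92+92+92+92+92+3+51 = 796 → 03 1c.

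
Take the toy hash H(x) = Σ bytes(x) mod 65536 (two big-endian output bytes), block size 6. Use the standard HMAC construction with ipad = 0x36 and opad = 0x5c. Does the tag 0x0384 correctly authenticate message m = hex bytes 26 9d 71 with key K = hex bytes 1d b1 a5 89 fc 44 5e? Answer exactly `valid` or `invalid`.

valid

Key hex bytes 1d b1 a5 89 fc 44 5e is 7 bytes > B = 6, so hash it first: H(key) = 03 9a, then zero-pad to 6 bytes: K' = 03 9a 00 00 00 00.
K' ⊕ ipad = 35 ac 36 36 36 36; K' ⊕ opad = 5f c6 5c 5c 5c 5c.
Inner hash: sum = 53+172+54+54+54+54+38+157+113 = 749 → 02 ed.
Outer hash (recomputed tag): sum = 95+198+92+92+92+92+2+237 = 900 → 03 84.
Recomputed tag = 0384; claimed = 0384 → match.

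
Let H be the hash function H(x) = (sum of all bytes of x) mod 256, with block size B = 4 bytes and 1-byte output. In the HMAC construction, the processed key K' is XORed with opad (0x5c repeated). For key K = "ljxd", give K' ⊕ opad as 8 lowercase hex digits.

Key "ljxd" = 6c 6a 78 64 is exactly B = 4 bytes: K' = 6c 6a 78 64.
XOR each byte with 0x5c: 6c⊕5c=30, 6a⊕5c=36, 78⊕5c=24, 64⊕5c=38.

30362438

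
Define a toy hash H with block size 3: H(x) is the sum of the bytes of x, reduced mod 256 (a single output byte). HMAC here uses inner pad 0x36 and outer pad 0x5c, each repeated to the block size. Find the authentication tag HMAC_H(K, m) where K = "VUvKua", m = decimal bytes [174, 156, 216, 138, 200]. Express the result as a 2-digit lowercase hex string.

Key "VUvKua" = 56 55 76 4b 75 61 is 6 bytes > B = 3, so hash it first: H(key) = 42, then zero-pad to 3 bytes: K' = 42 00 00.
K' ⊕ ipad = 74 36 36.  K' ⊕ opad = 1e 5c 5c.
Inner input = (K'⊕ipad) ∥ m = 74 36 36 ∥ ae 9c d8 8a c8.
Inner hash: sum = 116+54+54+174+156+216+138+200 = 1108; mod 256 = 84 → 54.
Outer input = (K'⊕opad) ∥ inner = 1e 5c 5c ∥ 54.
Outer hash (tag): sum = 30+92+92+84 = 298; mod 256 = 42 → 2a.

2a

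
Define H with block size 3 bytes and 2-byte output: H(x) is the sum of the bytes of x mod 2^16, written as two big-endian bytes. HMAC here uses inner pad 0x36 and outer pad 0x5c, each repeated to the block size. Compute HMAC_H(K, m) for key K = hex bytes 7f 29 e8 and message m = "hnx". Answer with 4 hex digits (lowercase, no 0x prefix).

Key hex bytes 7f 29 e8 is exactly B = 3 bytes: K' = 7f 29 e8.
K' ⊕ ipad = 49 1f de.  K' ⊕ opad = 23 75 b4.
Inner input = (K'⊕ipad) ∥ m = 49 1f de ∥ 68 6e 78.
Inner hash: sum = 73+31+222+104+110+120 = 660 → 02 94.
Outer input = (K'⊕opad) ∥ inner = 23 75 b4 ∥ 02 94.
Outer hash (tag): sum = 35+117+180+2+148 = 482 → 01 e2.

01e2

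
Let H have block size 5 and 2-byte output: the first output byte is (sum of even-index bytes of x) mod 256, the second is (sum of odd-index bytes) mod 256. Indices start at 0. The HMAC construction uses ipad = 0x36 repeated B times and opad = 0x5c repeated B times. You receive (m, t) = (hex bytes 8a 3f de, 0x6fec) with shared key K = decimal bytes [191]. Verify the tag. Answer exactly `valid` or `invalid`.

Key decimal bytes [191] = bf is 1 byte ≤ B = 5; zero-pad to 5 bytes: K' = bf 00 00 00 00.
K' ⊕ ipad = 89 36 36 36 36; K' ⊕ opad = e3 5c 5c 5c 5c.
Inner hash: even-index sum = 308 mod 256 = 52; odd-index sum = 468 mod 256 = 212 → 34 d4.
Outer hash (recomputed tag): even-index sum = 623 mod 256 = 111; odd-index sum = 236 mod 256 = 236 → 6f ec.
Recomputed tag = 6fec; claimed = 6fec → match.

valid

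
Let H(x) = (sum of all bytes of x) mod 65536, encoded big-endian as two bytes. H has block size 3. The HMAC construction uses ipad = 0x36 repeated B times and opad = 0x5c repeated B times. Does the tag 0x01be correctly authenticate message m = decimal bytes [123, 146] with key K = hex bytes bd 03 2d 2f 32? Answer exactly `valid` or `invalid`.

valid

Key hex bytes bd 03 2d 2f 32 is 5 bytes > B = 3, so hash it first: H(key) = 01 4e, then zero-pad to 3 bytes: K' = 01 4e 00.
K' ⊕ ipad = 37 78 36; K' ⊕ opad = 5d 12 5c.
Inner hash: sum = 55+120+54+123+146 = 498 → 01 f2.
Outer hash (recomputed tag): sum = 93+18+92+1+242 = 446 → 01 be.
Recomputed tag = 01be; claimed = 01be → match.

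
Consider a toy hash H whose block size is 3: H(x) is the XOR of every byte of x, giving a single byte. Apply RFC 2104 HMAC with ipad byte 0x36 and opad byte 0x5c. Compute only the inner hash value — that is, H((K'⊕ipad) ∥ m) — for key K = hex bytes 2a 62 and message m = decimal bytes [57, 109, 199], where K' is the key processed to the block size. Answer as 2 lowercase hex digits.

Key hex bytes 2a 62 is 2 bytes ≤ B = 3; zero-pad to 3 bytes: K' = 2a 62 00.
K' ⊕ ipad = 1c 54 36.
Inner input = 1c 54 36 ∥ 39 6d c7.
Inner hash: XOR 1c⊕54⊕36⊕39⊕6d⊕c7 = ed.

ed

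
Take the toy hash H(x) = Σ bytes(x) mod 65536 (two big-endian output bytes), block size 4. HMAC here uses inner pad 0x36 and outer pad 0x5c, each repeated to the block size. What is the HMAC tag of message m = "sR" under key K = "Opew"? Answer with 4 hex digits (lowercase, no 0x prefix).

Key "Opew" = 4f 70 65 77 is exactly B = 4 bytes: K' = 4f 70 65 77.
K' ⊕ ipad = 79 46 53 41.  K' ⊕ opad = 13 2c 39 2b.
Inner input = (K'⊕ipad) ∥ m = 79 46 53 41 ∥ 73 52.
Inner hash: sum = 121+70+83+65+115+82 = 536 → 02 18.
Outer input = (K'⊕opad) ∥ inner = 13 2c 39 2b ∥ 02 18.
Outer hash (tag): sum = 19+44+57+43+2+24 = 189 → 00 bd.

00bd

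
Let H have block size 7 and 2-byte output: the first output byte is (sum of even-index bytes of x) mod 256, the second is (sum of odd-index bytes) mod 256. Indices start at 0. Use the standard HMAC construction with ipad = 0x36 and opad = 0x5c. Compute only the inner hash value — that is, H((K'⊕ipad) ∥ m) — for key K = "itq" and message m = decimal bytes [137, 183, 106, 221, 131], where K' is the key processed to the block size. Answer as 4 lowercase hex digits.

a624

Key "itq" = 69 74 71 is 3 bytes ≤ B = 7; zero-pad to 7 bytes: K' = 69 74 71 00 00 00 00.
K' ⊕ ipad = 5f 42 47 36 36 36 36.
Inner input = 5f 42 47 36 36 36 36 ∥ 89 b7 6a dd 83.
Inner hash: even-index sum = 678 mod 256 = 166; odd-index sum = 548 mod 256 = 36 → a6 24.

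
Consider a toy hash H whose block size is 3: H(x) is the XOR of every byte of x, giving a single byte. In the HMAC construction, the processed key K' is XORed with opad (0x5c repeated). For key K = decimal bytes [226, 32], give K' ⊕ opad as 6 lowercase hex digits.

be7c5c

Key decimal bytes [226, 32] = e2 20 is 2 bytes ≤ B = 3; zero-pad to 3 bytes: K' = e2 20 00.
XOR each byte with 0x5c: e2⊕5c=be, 20⊕5c=7c, 00⊕5c=5c.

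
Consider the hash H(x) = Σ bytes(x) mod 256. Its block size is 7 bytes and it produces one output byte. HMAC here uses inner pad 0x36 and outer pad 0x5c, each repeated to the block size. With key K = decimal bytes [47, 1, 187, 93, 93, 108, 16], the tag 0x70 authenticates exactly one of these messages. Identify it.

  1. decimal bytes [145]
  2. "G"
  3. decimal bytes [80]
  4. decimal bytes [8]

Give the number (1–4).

4

Key decimal bytes [47, 1, 187, 93, 93, 108, 16] = 2f 01 bb 5d 5d 6c 10 is exactly B = 7 bytes: K' = 2f 01 bb 5d 5d 6c 10.
K' ⊕ ipad = 19 37 8d 6b 6b 5a 26; K' ⊕ opad = 73 5d e7 01 01 30 4c.
m1: inner = H(19 37 8d 6b 6b 5a 26 91) = c4; tag = H(73 5d e7 01 01 30 4c c4) = f9
m2: inner = H(19 37 8d 6b 6b 5a 26 47) = 7a; tag = H(73 5d e7 01 01 30 4c 7a) = af
m3: inner = H(19 37 8d 6b 6b 5a 26 50) = 83; tag = H(73 5d e7 01 01 30 4c 83) = b8
m4: inner = H(19 37 8d 6b 6b 5a 26 08) = 3b; tag = H(73 5d e7 01 01 30 4c 3b) = 70 ← matches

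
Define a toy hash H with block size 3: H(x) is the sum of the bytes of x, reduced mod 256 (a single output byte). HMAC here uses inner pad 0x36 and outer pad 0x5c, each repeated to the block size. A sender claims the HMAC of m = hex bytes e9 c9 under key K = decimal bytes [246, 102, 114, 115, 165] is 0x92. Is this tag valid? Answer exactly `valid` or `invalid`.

invalid

Key decimal bytes [246, 102, 114, 115, 165] = f6 66 72 73 a5 is 5 bytes > B = 3, so hash it first: H(key) = e6, then zero-pad to 3 bytes: K' = e6 00 00.
K' ⊕ ipad = d0 36 36; K' ⊕ opad = ba 5c 5c.
Inner hash: sum = 208+54+54+233+201 = 750; mod 256 = 238 → ee.
Outer hash (recomputed tag): sum = 186+92+92+238 = 608; mod 256 = 96 → 60.
Recomputed tag = 60; claimed = 92 → mismatch.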